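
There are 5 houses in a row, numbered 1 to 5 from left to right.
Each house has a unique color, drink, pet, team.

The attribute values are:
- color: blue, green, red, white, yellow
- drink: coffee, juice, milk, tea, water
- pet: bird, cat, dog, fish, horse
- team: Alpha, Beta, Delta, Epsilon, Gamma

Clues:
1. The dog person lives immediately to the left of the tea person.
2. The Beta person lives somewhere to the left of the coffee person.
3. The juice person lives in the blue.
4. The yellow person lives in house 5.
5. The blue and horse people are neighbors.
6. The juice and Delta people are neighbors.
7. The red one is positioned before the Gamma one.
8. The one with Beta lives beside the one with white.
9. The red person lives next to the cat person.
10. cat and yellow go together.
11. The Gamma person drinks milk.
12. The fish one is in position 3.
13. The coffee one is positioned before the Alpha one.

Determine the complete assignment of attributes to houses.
Solution:

House | Color | Drink | Pet | Team
----------------------------------
  1   | blue | juice | dog | Beta
  2   | white | tea | horse | Delta
  3   | green | coffee | fish | Epsilon
  4   | red | water | bird | Alpha
  5   | yellow | milk | cat | Gamma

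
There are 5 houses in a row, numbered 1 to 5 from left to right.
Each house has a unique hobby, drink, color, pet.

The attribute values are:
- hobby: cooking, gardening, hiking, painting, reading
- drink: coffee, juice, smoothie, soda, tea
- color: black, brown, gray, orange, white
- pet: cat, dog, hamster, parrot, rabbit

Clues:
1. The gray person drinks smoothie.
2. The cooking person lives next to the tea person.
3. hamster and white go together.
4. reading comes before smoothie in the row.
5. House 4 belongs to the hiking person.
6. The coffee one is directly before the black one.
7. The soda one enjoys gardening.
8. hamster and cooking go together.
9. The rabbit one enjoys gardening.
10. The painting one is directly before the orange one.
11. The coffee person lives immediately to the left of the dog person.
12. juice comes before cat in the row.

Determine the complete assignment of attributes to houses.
Solution:

House | Hobby | Drink | Color | Pet
-----------------------------------
  1   | cooking | coffee | white | hamster
  2   | painting | tea | black | dog
  3   | reading | juice | orange | parrot
  4   | hiking | smoothie | gray | cat
  5   | gardening | soda | brown | rabbit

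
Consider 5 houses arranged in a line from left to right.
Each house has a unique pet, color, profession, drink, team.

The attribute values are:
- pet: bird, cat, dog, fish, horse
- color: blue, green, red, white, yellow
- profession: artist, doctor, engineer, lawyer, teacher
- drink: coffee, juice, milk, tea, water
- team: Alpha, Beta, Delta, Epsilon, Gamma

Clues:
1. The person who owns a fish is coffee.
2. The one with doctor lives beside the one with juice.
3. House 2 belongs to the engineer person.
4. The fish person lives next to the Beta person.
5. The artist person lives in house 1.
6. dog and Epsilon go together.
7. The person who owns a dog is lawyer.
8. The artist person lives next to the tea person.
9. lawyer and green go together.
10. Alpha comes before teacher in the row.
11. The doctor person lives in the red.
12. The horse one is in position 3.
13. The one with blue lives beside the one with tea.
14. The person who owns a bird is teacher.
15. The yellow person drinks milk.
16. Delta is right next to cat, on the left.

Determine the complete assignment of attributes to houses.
Solution:

House | Pet | Color | Profession | Drink | Team
-----------------------------------------------
  1   | fish | blue | artist | coffee | Delta
  2   | cat | white | engineer | tea | Beta
  3   | horse | red | doctor | water | Alpha
  4   | dog | green | lawyer | juice | Epsilon
  5   | bird | yellow | teacher | milk | Gamma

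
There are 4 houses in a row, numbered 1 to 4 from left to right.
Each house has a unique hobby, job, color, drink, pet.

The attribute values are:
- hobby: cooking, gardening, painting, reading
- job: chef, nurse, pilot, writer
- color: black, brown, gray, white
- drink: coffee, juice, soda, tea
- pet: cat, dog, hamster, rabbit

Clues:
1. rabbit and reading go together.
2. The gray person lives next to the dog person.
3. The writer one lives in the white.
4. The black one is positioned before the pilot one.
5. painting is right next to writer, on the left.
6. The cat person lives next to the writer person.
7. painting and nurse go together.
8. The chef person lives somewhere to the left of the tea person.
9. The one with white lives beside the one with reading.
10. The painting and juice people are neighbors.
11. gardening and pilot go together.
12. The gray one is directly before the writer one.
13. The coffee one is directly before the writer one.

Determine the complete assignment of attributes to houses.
Solution:

House | Hobby | Job | Color | Drink | Pet
-----------------------------------------
  1   | painting | nurse | gray | coffee | cat
  2   | cooking | writer | white | juice | dog
  3   | reading | chef | black | soda | rabbit
  4   | gardening | pilot | brown | tea | hamster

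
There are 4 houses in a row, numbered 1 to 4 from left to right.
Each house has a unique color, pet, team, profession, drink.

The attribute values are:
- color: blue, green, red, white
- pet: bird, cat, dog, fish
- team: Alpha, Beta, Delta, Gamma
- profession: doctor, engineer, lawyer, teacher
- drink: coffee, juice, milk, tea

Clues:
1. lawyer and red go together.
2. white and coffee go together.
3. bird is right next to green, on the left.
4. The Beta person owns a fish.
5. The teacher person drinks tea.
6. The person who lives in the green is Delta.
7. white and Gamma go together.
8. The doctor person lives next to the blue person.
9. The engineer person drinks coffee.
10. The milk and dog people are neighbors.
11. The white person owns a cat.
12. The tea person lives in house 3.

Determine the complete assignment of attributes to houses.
Solution:

House | Color | Pet | Team | Profession | Drink
-----------------------------------------------
  1   | red | bird | Alpha | lawyer | milk
  2   | green | dog | Delta | doctor | juice
  3   | blue | fish | Beta | teacher | tea
  4   | white | cat | Gamma | engineer | coffee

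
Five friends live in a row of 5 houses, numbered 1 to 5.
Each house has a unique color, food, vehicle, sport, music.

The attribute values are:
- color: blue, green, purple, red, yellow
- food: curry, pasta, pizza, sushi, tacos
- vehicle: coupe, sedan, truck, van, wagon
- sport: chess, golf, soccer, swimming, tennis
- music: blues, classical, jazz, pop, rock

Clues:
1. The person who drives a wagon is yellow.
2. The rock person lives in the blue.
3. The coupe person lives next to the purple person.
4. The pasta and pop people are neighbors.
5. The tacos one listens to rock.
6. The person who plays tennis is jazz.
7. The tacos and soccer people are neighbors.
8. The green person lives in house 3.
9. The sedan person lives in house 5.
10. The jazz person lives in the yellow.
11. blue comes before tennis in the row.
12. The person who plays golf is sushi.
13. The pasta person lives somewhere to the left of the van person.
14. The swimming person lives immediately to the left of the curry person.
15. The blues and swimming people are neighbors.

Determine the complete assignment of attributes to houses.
Solution:

House | Color | Food | Vehicle | Sport | Music
----------------------------------------------
  1   | blue | tacos | coupe | chess | rock
  2   | purple | pasta | truck | soccer | blues
  3   | green | pizza | van | swimming | pop
  4   | yellow | curry | wagon | tennis | jazz
  5   | red | sushi | sedan | golf | classical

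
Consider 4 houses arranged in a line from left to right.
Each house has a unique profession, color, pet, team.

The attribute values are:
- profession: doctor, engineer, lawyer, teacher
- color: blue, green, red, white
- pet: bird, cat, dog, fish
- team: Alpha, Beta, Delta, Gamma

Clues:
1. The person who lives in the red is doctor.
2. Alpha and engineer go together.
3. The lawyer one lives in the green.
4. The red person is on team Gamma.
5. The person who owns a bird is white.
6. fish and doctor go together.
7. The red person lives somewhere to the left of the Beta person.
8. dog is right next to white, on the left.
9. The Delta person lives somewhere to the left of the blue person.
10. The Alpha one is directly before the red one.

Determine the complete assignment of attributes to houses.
Solution:

House | Profession | Color | Pet | Team
---------------------------------------
  1   | lawyer | green | dog | Delta
  2   | engineer | white | bird | Alpha
  3   | doctor | red | fish | Gamma
  4   | teacher | blue | cat | Beta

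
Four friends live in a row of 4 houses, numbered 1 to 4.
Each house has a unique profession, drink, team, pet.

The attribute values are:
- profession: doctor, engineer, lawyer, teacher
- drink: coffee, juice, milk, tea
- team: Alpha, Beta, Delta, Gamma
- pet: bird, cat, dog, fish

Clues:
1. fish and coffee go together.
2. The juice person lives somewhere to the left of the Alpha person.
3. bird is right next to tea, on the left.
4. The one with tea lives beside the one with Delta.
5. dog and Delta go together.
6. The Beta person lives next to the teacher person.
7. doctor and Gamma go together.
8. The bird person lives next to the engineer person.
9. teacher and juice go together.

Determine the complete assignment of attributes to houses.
Solution:

House | Profession | Drink | Team | Pet
---------------------------------------
  1   | doctor | milk | Gamma | bird
  2   | engineer | tea | Beta | cat
  3   | teacher | juice | Delta | dog
  4   | lawyer | coffee | Alpha | fish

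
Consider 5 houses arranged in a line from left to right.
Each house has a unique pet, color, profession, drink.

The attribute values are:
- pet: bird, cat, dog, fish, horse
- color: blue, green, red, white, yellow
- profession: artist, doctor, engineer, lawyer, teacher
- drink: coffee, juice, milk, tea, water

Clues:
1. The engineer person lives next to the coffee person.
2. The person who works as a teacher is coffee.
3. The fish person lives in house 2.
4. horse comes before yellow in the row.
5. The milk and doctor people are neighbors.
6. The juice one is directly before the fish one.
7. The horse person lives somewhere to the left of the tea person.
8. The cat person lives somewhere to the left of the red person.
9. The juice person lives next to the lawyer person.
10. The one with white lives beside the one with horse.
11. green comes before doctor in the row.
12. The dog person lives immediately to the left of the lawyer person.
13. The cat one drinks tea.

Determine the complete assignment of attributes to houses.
Solution:

House | Pet | Color | Profession | Drink
----------------------------------------
  1   | dog | green | artist | juice
  2   | fish | white | lawyer | milk
  3   | horse | blue | doctor | water
  4   | cat | yellow | engineer | tea
  5   | bird | red | teacher | coffee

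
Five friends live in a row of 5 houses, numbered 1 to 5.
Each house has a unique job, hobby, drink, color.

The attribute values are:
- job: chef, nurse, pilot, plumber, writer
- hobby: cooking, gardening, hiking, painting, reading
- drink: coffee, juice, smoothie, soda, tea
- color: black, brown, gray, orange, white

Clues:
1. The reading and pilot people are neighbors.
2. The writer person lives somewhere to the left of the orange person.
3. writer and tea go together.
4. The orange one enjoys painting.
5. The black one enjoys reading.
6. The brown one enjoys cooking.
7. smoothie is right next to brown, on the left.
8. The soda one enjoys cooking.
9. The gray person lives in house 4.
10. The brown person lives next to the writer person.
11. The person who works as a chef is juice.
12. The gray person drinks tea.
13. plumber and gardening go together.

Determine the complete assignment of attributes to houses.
Solution:

House | Job | Hobby | Drink | Color
-----------------------------------
  1   | plumber | gardening | coffee | white
  2   | nurse | reading | smoothie | black
  3   | pilot | cooking | soda | brown
  4   | writer | hiking | tea | gray
  5   | chef | painting | juice | orange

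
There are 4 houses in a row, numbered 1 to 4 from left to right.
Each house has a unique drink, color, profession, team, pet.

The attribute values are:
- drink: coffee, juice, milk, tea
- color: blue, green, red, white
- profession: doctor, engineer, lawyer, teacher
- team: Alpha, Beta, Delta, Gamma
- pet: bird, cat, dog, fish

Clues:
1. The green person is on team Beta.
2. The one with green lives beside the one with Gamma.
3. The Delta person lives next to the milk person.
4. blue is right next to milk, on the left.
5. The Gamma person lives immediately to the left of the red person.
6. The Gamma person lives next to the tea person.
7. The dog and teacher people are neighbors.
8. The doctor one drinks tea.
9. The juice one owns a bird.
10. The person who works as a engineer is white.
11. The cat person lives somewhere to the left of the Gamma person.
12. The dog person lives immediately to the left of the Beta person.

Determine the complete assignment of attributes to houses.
Solution:

House | Drink | Color | Profession | Team | Pet
-----------------------------------------------
  1   | coffee | blue | lawyer | Delta | dog
  2   | milk | green | teacher | Beta | cat
  3   | juice | white | engineer | Gamma | bird
  4   | tea | red | doctor | Alpha | fish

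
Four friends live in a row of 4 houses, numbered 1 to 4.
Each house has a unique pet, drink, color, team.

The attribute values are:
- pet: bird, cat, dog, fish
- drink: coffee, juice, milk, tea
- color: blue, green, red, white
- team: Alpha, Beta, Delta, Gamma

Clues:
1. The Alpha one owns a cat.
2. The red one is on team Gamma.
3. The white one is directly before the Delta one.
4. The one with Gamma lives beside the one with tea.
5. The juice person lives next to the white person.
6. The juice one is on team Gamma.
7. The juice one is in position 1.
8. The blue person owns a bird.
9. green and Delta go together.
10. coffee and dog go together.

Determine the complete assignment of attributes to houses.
Solution:

House | Pet | Drink | Color | Team
----------------------------------
  1   | fish | juice | red | Gamma
  2   | cat | tea | white | Alpha
  3   | dog | coffee | green | Delta
  4   | bird | milk | blue | Beta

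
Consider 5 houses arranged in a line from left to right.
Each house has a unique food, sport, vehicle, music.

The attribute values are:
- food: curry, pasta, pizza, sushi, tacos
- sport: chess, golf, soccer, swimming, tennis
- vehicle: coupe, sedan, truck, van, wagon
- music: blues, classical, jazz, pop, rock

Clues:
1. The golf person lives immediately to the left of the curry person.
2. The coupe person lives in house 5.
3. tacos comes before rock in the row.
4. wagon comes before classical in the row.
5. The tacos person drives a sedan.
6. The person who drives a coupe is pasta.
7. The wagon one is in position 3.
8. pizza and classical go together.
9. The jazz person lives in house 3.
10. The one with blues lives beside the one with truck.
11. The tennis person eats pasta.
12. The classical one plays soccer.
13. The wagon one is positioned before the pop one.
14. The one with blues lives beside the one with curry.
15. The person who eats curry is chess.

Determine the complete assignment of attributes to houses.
Solution:

House | Food | Sport | Vehicle | Music
--------------------------------------
  1   | tacos | golf | sedan | blues
  2   | curry | chess | truck | rock
  3   | sushi | swimming | wagon | jazz
  4   | pizza | soccer | van | classical
  5   | pasta | tennis | coupe | pop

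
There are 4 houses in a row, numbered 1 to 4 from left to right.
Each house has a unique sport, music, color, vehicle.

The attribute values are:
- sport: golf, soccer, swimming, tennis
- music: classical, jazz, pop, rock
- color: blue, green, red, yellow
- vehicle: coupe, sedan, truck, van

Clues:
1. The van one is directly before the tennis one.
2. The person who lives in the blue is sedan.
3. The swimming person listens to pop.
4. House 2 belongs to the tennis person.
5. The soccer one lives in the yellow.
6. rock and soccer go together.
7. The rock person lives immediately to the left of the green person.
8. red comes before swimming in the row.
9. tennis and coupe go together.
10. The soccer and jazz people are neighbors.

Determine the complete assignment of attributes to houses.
Solution:

House | Sport | Music | Color | Vehicle
---------------------------------------
  1   | soccer | rock | yellow | van
  2   | tennis | jazz | green | coupe
  3   | golf | classical | red | truck
  4   | swimming | pop | blue | sedan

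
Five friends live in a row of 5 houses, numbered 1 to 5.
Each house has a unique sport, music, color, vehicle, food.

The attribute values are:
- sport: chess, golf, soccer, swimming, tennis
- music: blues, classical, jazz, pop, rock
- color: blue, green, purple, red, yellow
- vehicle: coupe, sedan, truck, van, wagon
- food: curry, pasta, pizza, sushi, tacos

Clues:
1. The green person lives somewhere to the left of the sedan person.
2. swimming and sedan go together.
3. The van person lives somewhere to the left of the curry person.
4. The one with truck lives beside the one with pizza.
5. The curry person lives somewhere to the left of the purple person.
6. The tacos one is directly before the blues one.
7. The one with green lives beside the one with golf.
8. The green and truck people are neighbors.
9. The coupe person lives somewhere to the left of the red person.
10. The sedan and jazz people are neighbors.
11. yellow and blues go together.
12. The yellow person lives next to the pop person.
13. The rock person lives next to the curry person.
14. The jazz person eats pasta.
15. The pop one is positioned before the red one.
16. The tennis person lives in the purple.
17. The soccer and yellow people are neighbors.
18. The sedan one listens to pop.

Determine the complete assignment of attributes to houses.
Solution:

House | Sport | Music | Color | Vehicle | Food
----------------------------------------------
  1   | soccer | rock | green | van | tacos
  2   | golf | blues | yellow | truck | curry
  3   | swimming | pop | blue | sedan | pizza
  4   | tennis | jazz | purple | coupe | pasta
  5   | chess | classical | red | wagon | sushi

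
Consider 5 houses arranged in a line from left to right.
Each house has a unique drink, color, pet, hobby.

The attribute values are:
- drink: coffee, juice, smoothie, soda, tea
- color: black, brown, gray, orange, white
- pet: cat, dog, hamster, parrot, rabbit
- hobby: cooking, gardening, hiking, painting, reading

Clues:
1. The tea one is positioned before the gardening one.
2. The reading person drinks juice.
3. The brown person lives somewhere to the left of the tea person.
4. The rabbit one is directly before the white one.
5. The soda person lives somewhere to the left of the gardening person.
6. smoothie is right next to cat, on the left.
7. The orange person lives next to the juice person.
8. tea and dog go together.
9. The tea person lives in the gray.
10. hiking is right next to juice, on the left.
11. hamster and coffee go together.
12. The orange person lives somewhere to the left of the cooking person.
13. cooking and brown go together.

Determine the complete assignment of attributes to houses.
Solution:

House | Drink | Color | Pet | Hobby
-----------------------------------
  1   | smoothie | orange | rabbit | hiking
  2   | juice | white | cat | reading
  3   | soda | brown | parrot | cooking
  4   | tea | gray | dog | painting
  5   | coffee | black | hamster | gardening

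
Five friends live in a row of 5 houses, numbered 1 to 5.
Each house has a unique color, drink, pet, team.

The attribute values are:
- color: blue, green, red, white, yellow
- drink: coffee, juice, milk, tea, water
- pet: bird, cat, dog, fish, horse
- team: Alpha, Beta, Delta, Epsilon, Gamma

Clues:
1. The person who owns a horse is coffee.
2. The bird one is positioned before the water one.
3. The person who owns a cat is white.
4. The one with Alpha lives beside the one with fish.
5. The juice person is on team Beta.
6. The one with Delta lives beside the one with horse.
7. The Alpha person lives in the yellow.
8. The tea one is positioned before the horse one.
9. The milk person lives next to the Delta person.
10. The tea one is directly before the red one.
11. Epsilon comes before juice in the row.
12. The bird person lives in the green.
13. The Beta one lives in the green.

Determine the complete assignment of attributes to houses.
Solution:

House | Color | Drink | Pet | Team
----------------------------------
  1   | yellow | milk | dog | Alpha
  2   | blue | tea | fish | Delta
  3   | red | coffee | horse | Epsilon
  4   | green | juice | bird | Beta
  5   | white | water | cat | Gamma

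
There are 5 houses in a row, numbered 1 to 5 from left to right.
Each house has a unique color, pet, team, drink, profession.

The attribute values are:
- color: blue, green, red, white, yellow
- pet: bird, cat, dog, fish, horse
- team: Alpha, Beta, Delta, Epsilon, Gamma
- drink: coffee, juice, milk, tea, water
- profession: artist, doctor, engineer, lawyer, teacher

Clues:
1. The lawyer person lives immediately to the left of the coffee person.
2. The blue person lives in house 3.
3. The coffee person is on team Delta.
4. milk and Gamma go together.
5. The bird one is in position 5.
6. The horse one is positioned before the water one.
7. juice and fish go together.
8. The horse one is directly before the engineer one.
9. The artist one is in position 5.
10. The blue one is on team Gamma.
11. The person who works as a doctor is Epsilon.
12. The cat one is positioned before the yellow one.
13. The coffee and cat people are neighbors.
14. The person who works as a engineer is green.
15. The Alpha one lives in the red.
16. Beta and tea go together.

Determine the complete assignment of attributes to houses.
Solution:

House | Color | Pet | Team | Drink | Profession
-----------------------------------------------
  1   | white | horse | Beta | tea | lawyer
  2   | green | dog | Delta | coffee | engineer
  3   | blue | cat | Gamma | milk | teacher
  4   | yellow | fish | Epsilon | juice | doctor
  5   | red | bird | Alpha | water | artist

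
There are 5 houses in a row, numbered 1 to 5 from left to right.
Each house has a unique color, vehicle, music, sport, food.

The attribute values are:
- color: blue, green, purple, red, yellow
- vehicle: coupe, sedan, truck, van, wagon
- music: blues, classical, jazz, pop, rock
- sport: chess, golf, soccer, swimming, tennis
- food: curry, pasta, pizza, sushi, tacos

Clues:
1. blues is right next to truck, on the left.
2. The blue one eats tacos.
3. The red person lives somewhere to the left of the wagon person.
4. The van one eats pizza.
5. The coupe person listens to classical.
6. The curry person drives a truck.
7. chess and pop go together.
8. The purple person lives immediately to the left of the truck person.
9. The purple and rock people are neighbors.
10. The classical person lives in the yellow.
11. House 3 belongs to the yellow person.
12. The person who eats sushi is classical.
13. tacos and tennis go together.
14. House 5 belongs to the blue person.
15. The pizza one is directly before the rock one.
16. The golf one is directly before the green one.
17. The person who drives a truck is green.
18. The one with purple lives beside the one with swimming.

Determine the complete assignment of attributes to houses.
Solution:

House | Color | Vehicle | Music | Sport | Food
----------------------------------------------
  1   | purple | van | blues | golf | pizza
  2   | green | truck | rock | swimming | curry
  3   | yellow | coupe | classical | soccer | sushi
  4   | red | sedan | pop | chess | pasta
  5   | blue | wagon | jazz | tennis | tacos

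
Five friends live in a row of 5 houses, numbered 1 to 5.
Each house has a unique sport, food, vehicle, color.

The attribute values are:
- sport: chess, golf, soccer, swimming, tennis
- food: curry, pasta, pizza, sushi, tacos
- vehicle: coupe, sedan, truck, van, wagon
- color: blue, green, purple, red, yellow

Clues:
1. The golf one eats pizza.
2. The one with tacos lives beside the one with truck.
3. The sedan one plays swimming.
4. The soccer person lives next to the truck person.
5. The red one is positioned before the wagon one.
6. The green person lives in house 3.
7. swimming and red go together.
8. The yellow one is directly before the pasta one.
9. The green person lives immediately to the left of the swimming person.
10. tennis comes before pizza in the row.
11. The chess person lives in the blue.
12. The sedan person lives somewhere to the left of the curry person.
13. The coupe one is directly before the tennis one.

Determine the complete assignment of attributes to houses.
Solution:

House | Sport | Food | Vehicle | Color
--------------------------------------
  1   | soccer | tacos | coupe | yellow
  2   | tennis | pasta | truck | purple
  3   | golf | pizza | van | green
  4   | swimming | sushi | sedan | red
  5   | chess | curry | wagon | blue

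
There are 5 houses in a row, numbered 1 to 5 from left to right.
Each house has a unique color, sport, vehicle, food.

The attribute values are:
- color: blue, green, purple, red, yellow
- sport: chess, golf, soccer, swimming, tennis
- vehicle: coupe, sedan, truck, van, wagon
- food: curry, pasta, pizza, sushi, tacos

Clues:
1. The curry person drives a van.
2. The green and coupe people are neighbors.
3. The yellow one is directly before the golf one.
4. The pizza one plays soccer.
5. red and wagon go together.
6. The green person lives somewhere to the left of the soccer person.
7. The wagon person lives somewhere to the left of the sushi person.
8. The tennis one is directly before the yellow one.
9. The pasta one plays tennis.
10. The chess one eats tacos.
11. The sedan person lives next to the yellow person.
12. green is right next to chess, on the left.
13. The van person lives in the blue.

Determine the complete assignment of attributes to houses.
Solution:

House | Color | Sport | Vehicle | Food
--------------------------------------
  1   | green | tennis | sedan | pasta
  2   | yellow | chess | coupe | tacos
  3   | blue | golf | van | curry
  4   | red | soccer | wagon | pizza
  5   | purple | swimming | truck | sushi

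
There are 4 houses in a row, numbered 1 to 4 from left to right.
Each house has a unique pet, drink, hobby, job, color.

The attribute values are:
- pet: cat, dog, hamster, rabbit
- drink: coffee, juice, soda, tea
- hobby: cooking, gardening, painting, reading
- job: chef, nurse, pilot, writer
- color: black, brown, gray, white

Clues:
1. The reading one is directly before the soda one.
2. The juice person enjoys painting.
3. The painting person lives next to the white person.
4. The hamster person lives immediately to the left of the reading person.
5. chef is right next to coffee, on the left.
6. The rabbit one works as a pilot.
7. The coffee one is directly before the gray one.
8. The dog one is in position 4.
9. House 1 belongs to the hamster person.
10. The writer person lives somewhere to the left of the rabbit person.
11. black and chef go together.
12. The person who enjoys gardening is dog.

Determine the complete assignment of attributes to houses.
Solution:

House | Pet | Drink | Hobby | Job | Color
-----------------------------------------
  1   | hamster | juice | painting | chef | black
  2   | cat | coffee | reading | writer | white
  3   | rabbit | soda | cooking | pilot | gray
  4   | dog | tea | gardening | nurse | brown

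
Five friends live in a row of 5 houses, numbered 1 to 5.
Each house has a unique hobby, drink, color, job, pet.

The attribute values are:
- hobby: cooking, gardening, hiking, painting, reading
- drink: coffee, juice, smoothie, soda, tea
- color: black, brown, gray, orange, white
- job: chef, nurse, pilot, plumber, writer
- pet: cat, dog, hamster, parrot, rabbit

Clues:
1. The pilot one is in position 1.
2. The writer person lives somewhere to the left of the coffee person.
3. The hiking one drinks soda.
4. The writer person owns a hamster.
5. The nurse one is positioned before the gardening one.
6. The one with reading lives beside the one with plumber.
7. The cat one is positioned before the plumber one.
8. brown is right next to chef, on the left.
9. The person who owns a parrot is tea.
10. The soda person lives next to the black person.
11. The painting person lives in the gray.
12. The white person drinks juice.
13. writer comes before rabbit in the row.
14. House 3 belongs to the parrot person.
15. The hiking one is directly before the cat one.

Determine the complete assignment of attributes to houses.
Solution:

House | Hobby | Drink | Color | Job | Pet
-----------------------------------------
  1   | hiking | soda | brown | pilot | dog
  2   | cooking | smoothie | black | chef | cat
  3   | painting | tea | gray | nurse | parrot
  4   | reading | juice | white | writer | hamster
  5   | gardening | coffee | orange | plumber | rabbit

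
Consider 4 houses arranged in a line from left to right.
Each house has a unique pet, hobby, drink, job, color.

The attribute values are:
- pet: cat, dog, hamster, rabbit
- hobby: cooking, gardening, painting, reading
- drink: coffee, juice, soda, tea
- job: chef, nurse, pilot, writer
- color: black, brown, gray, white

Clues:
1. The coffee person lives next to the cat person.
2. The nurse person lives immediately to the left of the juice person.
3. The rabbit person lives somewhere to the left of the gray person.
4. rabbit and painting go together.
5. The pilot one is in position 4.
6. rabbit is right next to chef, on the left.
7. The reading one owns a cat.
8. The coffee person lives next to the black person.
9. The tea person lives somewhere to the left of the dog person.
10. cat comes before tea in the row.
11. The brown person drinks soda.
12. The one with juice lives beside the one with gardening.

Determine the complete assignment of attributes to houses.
Solution:

House | Pet | Hobby | Drink | Job | Color
-----------------------------------------
  1   | rabbit | painting | coffee | nurse | white
  2   | cat | reading | juice | chef | black
  3   | hamster | gardening | tea | writer | gray
  4   | dog | cooking | soda | pilot | brown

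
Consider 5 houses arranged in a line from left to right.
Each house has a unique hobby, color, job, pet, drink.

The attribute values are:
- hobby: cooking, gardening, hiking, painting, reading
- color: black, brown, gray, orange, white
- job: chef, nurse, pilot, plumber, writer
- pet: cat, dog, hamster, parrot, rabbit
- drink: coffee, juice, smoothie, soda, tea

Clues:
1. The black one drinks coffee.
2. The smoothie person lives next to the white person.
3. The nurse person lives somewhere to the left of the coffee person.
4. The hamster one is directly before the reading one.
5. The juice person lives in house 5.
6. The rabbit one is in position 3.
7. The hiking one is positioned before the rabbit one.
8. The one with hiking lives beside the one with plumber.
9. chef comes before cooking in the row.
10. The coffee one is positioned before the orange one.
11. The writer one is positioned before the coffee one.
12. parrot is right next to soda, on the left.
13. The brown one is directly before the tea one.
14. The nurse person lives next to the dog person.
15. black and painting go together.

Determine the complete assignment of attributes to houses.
Solution:

House | Hobby | Color | Job | Pet | Drink
-----------------------------------------
  1   | hiking | brown | writer | hamster | smoothie
  2   | reading | white | plumber | parrot | tea
  3   | gardening | gray | nurse | rabbit | soda
  4   | painting | black | chef | dog | coffee
  5   | cooking | orange | pilot | cat | juice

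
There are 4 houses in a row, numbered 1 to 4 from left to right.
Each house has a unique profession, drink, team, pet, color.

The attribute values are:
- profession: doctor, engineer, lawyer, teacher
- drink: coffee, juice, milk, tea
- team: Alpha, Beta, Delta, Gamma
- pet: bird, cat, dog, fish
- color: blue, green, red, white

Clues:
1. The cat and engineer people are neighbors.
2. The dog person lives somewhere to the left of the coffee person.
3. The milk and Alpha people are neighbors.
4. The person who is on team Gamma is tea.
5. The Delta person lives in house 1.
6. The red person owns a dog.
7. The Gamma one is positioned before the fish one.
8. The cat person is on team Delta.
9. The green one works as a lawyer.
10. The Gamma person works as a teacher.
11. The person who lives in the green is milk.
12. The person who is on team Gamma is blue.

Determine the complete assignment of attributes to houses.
Solution:

House | Profession | Drink | Team | Pet | Color
-----------------------------------------------
  1   | lawyer | milk | Delta | cat | green
  2   | engineer | juice | Alpha | dog | red
  3   | teacher | tea | Gamma | bird | blue
  4   | doctor | coffee | Beta | fish | white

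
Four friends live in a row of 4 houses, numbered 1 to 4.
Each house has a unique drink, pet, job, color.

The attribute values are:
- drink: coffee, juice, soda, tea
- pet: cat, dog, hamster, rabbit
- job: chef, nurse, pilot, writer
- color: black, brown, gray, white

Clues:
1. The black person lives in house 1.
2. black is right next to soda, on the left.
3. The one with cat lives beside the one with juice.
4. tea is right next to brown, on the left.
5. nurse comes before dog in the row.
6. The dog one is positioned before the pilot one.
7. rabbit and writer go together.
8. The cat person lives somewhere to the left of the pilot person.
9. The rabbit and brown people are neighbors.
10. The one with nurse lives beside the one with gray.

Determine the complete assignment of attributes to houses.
Solution:

House | Drink | Pet | Job | Color
---------------------------------
  1   | tea | rabbit | writer | black
  2   | soda | cat | nurse | brown
  3   | juice | dog | chef | gray
  4   | coffee | hamster | pilot | white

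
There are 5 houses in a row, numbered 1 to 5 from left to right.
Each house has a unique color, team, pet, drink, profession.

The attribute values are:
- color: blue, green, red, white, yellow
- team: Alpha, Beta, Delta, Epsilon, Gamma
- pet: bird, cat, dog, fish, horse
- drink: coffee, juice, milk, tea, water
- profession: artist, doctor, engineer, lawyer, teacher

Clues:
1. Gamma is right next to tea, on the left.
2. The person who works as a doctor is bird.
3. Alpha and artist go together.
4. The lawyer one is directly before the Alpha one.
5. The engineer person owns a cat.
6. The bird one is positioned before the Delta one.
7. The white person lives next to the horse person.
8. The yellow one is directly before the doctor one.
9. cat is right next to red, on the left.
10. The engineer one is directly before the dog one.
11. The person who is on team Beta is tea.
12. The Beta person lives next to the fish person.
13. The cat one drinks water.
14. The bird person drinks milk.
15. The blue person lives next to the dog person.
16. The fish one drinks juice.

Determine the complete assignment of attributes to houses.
Solution:

House | Color | Team | Pet | Drink | Profession
-----------------------------------------------
  1   | blue | Gamma | cat | water | engineer
  2   | red | Beta | dog | tea | lawyer
  3   | yellow | Alpha | fish | juice | artist
  4   | white | Epsilon | bird | milk | doctor
  5   | green | Delta | horse | coffee | teacher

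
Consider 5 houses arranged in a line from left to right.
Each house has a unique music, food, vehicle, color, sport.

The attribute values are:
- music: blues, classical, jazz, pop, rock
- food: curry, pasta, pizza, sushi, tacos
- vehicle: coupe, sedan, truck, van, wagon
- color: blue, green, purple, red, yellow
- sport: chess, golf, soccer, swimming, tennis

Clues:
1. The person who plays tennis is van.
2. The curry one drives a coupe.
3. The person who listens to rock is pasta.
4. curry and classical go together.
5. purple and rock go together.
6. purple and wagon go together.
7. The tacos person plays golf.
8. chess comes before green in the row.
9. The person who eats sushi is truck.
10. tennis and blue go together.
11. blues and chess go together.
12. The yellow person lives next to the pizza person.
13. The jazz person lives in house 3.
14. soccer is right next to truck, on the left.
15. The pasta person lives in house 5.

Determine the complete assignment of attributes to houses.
Solution:

House | Music | Food | Vehicle | Color | Sport
----------------------------------------------
  1   | classical | curry | coupe | red | soccer
  2   | blues | sushi | truck | yellow | chess
  3   | jazz | pizza | van | blue | tennis
  4   | pop | tacos | sedan | green | golf
  5   | rock | pasta | wagon | purple | swimming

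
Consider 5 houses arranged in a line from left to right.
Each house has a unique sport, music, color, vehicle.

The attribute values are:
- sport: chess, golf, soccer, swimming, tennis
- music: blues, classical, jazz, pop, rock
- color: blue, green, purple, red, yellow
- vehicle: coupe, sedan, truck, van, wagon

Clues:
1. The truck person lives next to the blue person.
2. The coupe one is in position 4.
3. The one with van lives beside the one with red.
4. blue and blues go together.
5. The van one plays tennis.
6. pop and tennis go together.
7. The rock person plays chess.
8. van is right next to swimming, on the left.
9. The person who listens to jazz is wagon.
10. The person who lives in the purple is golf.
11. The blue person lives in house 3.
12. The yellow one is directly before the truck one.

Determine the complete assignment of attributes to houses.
Solution:

House | Sport | Music | Color | Vehicle
---------------------------------------
  1   | tennis | pop | yellow | van
  2   | swimming | classical | red | truck
  3   | soccer | blues | blue | sedan
  4   | chess | rock | green | coupe
  5   | golf | jazz | purple | wagon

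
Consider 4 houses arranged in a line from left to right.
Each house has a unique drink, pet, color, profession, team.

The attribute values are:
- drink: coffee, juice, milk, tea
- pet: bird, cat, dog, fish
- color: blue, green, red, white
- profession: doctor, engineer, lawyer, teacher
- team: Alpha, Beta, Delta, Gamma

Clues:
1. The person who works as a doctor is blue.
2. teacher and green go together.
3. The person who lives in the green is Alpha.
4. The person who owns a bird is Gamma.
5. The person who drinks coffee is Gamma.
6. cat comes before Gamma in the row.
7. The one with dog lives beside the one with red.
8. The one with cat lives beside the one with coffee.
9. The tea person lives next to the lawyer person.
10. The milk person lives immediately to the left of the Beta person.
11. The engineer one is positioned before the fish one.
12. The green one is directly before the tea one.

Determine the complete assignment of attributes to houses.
Solution:

House | Drink | Pet | Color | Profession | Team
-----------------------------------------------
  1   | milk | dog | green | teacher | Alpha
  2   | tea | cat | red | engineer | Beta
  3   | coffee | bird | white | lawyer | Gamma
  4   | juice | fish | blue | doctor | Delta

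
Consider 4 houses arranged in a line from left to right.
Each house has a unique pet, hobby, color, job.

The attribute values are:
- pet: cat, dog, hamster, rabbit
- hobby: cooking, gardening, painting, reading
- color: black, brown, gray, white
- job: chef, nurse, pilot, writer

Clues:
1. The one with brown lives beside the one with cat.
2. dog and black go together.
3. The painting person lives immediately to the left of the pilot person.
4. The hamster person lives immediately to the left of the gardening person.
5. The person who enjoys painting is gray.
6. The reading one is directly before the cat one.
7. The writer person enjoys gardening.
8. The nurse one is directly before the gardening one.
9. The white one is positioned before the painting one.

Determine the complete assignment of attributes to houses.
Solution:

House | Pet | Hobby | Color | Job
---------------------------------
  1   | hamster | reading | brown | nurse
  2   | cat | gardening | white | writer
  3   | rabbit | painting | gray | chef
  4   | dog | cooking | black | pilot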